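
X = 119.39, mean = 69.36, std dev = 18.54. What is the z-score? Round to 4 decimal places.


z = (X - mu) / sigma
X - mu = 119.39 - 69.36 = 50.03
z = 50.03 / 18.54 = 5003/1854 ≈ 2.698490

2.6985


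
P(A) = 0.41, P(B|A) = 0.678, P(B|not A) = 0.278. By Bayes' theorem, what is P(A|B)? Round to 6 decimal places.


P(A|B) = P(B|A)*P(A) / P(B), P(B) = P(B|A)*P(A) + P(B|not A)*P(not A)
P(B|A)*P(A) = 0.678 * 0.41 = 0.27798
P(B|not A)*P(not A) = 0.278 * 0.59 = 0.16402
P(B) = 0.27798 + 0.16402 = 0.442
P(A|B) = 0.27798 / 0.442 ≈ 0.62891403

0.628914


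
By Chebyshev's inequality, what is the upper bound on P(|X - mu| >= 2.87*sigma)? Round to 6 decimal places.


P <= 1/k^2
k^2 = 2.87^2 = 8.2369
1/k^2 = 1 / 8.2369 ≈ 0.12140490

0.121405


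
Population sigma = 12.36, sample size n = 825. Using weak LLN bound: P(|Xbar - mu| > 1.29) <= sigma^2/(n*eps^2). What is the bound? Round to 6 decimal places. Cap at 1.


bound = min(1, sigma^2/(n*eps^2))
sigma^2 = 12.36^2 = 152.7696
n*eps^2 = 825 * 1.29^2 = 825 * 1.6641 = 1372.8825
sigma^2/(n*eps^2) = 152.7696 / 1372.8825 ≈ 0.11127653

0.111277


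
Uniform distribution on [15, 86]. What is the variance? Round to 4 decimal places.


Var = (b-a)^2 / 12
(b-a)^2 = (86 - 15)^2 = 5041
Var = 5041/12 ≈ 420.083333

420.0833


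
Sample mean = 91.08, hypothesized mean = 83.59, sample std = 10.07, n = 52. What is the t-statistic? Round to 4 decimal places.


t = (xbar - mu0) / (s/sqrt(n))
xbar - mu0 = 91.08 - 83.59 = 7.49
sqrt(52) ≈ 7.21110255
s/sqrt(n) = 10.07 / 7.21110255 ≈ 1.39645774
t = 7.49 / 1.39645774 ≈ 5.363571

5.3636


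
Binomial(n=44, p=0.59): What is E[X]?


E[X] = n*p = 44 * 0.59 = 25.96

25.96


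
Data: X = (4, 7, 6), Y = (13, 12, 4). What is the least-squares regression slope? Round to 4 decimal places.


b = sum((xi-xbar)(yi-ybar)) / sum((xi-xbar)^2)
n = 3, xbar = 17/3 ≈ 5.666667, ybar = 29/3 ≈ 9.666667
Sxy = sum((xi-xbar)(yi-ybar)) = -13/3 ≈ -4.333333
Sxx = sum((xi-xbar)^2) = 14/3 ≈ 4.666667
b = Sxy / Sxx = -13/14 ≈ -0.928571

-0.9286


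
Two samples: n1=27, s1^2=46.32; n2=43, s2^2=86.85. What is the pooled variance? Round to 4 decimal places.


sp^2 = ((n1-1)*s1^2 + (n2-1)*s2^2)/(n1+n2-2)
(n1-1)*s1^2 = 26 * 46.32 = 1204.32
(n2-1)*s2^2 = 42 * 86.85 = 3647.7
numerator = 1204.32 + 3647.7 = 4852.02
n1+n2-2 = 68
sp^2 = 4852.02 / 68 = 242601/3400 ≈ 71.353235

71.3532


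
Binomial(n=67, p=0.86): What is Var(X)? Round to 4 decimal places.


Var = n*p*(1-p) = 67 * 0.86 * 0.14 = 8.0668

8.0668


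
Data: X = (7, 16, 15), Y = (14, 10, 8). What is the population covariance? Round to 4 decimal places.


Cov = (1/n)*sum((xi-xbar)(yi-ybar))
n = 3, xbar = 38/3 ≈ 12.666667, ybar = 32/3 ≈ 10.666667
sum((xi-xbar)(yi-ybar)) = -82/3 ≈ -27.333333
Cov = -27.333333 / 3 = -82/9 ≈ -9.111111

-9.1111


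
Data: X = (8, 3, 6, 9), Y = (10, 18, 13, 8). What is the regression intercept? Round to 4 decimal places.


a = ybar - b*xbar, where b = sum((xi-xbar)(yi-ybar)) / sum((xi-xbar)^2)
n = 4, xbar = 26/4 = 6.5, ybar = 49/4 = 12.25
Sxy = sum((xi-xbar)(yi-ybar)) = -34.5
Sxx = sum((xi-xbar)^2) = 21
b = Sxy / Sxx = -23/14 ≈ -1.642857
a = 12.25 - (-1.642857) * 6.5 = 321/14 ≈ 22.928571

22.9286


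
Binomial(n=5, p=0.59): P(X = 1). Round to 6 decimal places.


P = C(n,k) * p^k * (1-p)^(n-k)
C(5,1) = 5
p^k = 0.59^1 = 0.59
(1-p)^(n-k) = 0.41^4 = 0.02825761
P = 5 * 0.59 * 0.02825761 ≈ 0.083360

0.083360


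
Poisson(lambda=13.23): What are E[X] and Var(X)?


E[X] = Var(X) = lambda = 13.23

13.23, 13.23


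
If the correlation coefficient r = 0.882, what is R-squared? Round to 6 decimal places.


R^2 = r^2 = (0.882)^2 = 0.777924

0.777924


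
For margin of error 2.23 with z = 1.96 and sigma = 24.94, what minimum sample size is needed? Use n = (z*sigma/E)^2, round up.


z*sigma/E = 1.96 * 24.94 / 2.23 = 122206/5575 ≈ 21.920359
(z*sigma/E)^2 ≈ 480.502127
round up: n = 481

481


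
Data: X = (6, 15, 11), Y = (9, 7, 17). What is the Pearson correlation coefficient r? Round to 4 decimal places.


r = sum((xi-xbar)(yi-ybar)) / sqrt(sum((xi-xbar)^2) * sum((yi-ybar)^2))
n = 3, xbar = 32/3 ≈ 10.666667, ybar = 33/3 = 11
Sxy = sum((xi-xbar)(yi-ybar)) = -6
Sxx = sum((xi-xbar)^2) = 122/3 ≈ 40.666667
Syy = sum((yi-ybar)^2) = 56
sqrt(Sxx*Syy) ≈ 47.721414
r = Sxy / sqrt(Sxx*Syy) = -6 / 47.721414 ≈ -0.125730

-0.1257


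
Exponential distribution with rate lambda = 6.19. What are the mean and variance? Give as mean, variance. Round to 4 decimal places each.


mean = 1/lam, var = 1/lam^2
mean = 1 / 6.19 = 100/619 ≈ 0.161551
lam^2 = 6.19^2 = 38.3161
var = 1 / 38.3161 ≈ 0.026099

0.1616, 0.0261


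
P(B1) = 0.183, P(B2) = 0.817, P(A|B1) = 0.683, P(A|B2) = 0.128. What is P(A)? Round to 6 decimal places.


P(A) = P(A|B1)*P(B1) + P(A|B2)*P(B2)
P(A|B1)*P(B1) = 0.683 * 0.183 = 0.124989
P(A|B2)*P(B2) = 0.128 * 0.817 = 0.104576
P(A) = 0.124989 + 0.104576 = 0.229565

0.229565


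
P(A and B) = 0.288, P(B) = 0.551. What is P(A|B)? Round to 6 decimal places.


P(A|B) = P(A and B) / P(B) = 0.288 / 0.551 = 288/551 ≈ 0.52268603

0.522686


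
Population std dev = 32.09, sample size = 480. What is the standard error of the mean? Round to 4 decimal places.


SE = sigma / sqrt(n)
sqrt(480) ≈ 21.908902
SE = 32.09 / 21.908902 ≈ 1.464701

1.4647


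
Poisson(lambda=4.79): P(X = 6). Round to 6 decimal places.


P = e^(-lam) * lam^k / k!
e^(-4.79) ≈ 0.008312457
lam^k = 4.79^6 ≈ 12078.502137
k! = 6! = 720
P = 0.008312457 * 12078.502137 / 720 ≈ 0.139447

0.139447


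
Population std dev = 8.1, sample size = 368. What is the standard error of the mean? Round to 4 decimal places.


SE = sigma / sqrt(n)
sqrt(368) ≈ 19.183326
SE = 8.1 / 19.183326 ≈ 0.422242

0.4222


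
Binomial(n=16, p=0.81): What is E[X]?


E[X] = n*p = 16 * 0.81 = 12.96

12.96


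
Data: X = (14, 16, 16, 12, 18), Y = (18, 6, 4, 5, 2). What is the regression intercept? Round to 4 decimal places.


a = ybar - b*xbar, where b = sum((xi-xbar)(yi-ybar)) / sum((xi-xbar)^2)
n = 5, xbar = 76/5 = 15.2, ybar = 35/5 = 7
Sxy = sum((xi-xbar)(yi-ybar)) = -24
Sxx = sum((xi-xbar)^2) = 20.8
b = Sxy / Sxx = -15/13 ≈ -1.153846
a = 7 - (-1.153846) * 15.2 = 319/13 ≈ 24.538462

24.5385


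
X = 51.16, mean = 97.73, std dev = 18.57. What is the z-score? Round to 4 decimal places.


z = (X - mu) / sigma
X - mu = 51.16 - 97.73 = -46.57
z = -46.57 / 18.57 = -4657/1857 ≈ -2.507808

-2.5078


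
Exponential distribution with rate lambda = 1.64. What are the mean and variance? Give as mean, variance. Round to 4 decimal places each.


mean = 1/lam, var = 1/lam^2
mean = 1 / 1.64 = 25/41 ≈ 0.609756
lam^2 = 1.64^2 = 2.6896
var = 1 / 2.6896 = 625/1681 ≈ 0.371802

0.6098, 0.3718


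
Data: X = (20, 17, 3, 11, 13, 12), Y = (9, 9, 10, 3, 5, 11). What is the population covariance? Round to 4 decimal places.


Cov = (1/n)*sum((xi-xbar)(yi-ybar))
n = 6, xbar = 76/6 = 38/3 ≈ 12.666667, ybar = 47/6 ≈ 7.833333
sum((xi-xbar)(yi-ybar)) = -7/3 ≈ -2.333333
Cov = -2.333333 / 6 = -7/18 ≈ -0.388889

-0.3889


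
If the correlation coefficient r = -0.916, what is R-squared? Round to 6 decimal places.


R^2 = r^2 = (-0.916)^2 = 0.839056

0.839056


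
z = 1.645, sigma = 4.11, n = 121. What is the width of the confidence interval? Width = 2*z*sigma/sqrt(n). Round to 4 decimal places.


width = 2*z*sigma/sqrt(n)
2*z*sigma = 2 * 1.645 * 4.11 = 13.5219
sqrt(121) = 11
width = 13.5219 / 11 ≈ 1.229264

1.2293


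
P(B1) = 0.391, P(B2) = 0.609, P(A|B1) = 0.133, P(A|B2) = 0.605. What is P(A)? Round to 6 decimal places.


P(A) = P(A|B1)*P(B1) + P(A|B2)*P(B2)
P(A|B1)*P(B1) = 0.133 * 0.391 = 0.052003
P(A|B2)*P(B2) = 0.605 * 0.609 = 0.368445
P(A) = 0.052003 + 0.368445 = 0.420448

0.420448


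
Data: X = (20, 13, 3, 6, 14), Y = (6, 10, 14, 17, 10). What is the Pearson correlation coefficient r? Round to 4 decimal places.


r = sum((xi-xbar)(yi-ybar)) / sqrt(sum((xi-xbar)^2) * sum((yi-ybar)^2))
n = 5, xbar = 56/5 = 11.2, ybar = 57/5 = 11.4
Sxy = sum((xi-xbar)(yi-ybar)) = -104.4
Sxx = sum((xi-xbar)^2) = 182.8
Syy = sum((yi-ybar)^2) = 71.2
sqrt(Sxx*Syy) ≈ 114.084881
r = Sxy / sqrt(Sxx*Syy) = -104.4 / 114.084881 ≈ -0.915108

-0.9151


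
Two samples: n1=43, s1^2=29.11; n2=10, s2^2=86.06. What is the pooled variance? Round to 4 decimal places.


sp^2 = ((n1-1)*s1^2 + (n2-1)*s2^2)/(n1+n2-2)
(n1-1)*s1^2 = 42 * 29.11 = 1222.62
(n2-1)*s2^2 = 9 * 86.06 = 774.54
numerator = 1222.62 + 774.54 = 1997.16
n1+n2-2 = 51
sp^2 = 1997.16 / 51 = 39.16

39.1600


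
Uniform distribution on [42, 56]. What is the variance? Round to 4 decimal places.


Var = (b-a)^2 / 12
(b-a)^2 = (56 - 42)^2 = 196
Var = 196/12 ≈ 16.333333

16.3333


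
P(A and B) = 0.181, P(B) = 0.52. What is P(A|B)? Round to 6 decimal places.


P(A|B) = P(A and B) / P(B) = 0.181 / 0.52 = 181/520 ≈ 0.34807692

0.348077


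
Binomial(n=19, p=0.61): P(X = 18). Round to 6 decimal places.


P = C(n,k) * p^k * (1-p)^(n-k)
C(19,18) = 19
p^k = 0.61^18 ≈ 0.0001367531
(1-p)^(n-k) = 0.39^1 = 0.39
P = 19 * 0.0001367531 * 0.39 ≈ 0.001013

0.001013


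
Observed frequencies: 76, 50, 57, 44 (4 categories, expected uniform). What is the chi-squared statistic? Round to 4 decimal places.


chi2 = sum((O-E)^2/E), E = total/4
total = 227, E = 227/4 = 56.75
(76 - 56.75)^2 / 56.75 = 370.5625 / 56.75 = 5929/908 ≈ 6.529736
(50 - 56.75)^2 / 56.75 = 45.5625 / 56.75 = 729/908 ≈ 0.802863
(57 - 56.75)^2 / 56.75 = 0.0625 / 56.75 = 1/908 ≈ 0.001101
(44 - 56.75)^2 / 56.75 = 162.5625 / 56.75 = 2601/908 ≈ 2.864537
chi2 = 2315/227 ≈ 10.198238

10.1982


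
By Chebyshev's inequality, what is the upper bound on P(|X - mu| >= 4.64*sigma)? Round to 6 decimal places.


P <= 1/k^2
k^2 = 4.64^2 = 21.5296
1/k^2 = 1 / 21.5296 ≈ 0.04644768

0.046448


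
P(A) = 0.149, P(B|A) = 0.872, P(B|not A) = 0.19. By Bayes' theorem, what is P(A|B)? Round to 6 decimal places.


P(A|B) = P(B|A)*P(A) / P(B), P(B) = P(B|A)*P(A) + P(B|not A)*P(not A)
P(B|A)*P(A) = 0.872 * 0.149 = 0.129928
P(B|not A)*P(not A) = 0.19 * 0.851 = 0.16169
P(B) = 0.129928 + 0.16169 = 0.291618
P(A|B) = 0.129928 / 0.291618 ≈ 0.44554177

0.445542


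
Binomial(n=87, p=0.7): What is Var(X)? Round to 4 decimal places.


Var = n*p*(1-p) = 87 * 0.7 * 0.3 = 18.27

18.2700


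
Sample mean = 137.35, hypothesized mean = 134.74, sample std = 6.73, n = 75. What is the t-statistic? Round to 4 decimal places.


t = (xbar - mu0) / (s/sqrt(n))
xbar - mu0 = 137.35 - 134.74 = 2.61
sqrt(75) ≈ 8.66025404
s/sqrt(n) = 6.73 / 8.66025404 ≈ 0.77711346
t = 2.61 / 0.77711346 ≈ 3.358583

3.3586


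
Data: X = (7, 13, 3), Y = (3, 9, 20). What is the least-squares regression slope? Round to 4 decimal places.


b = sum((xi-xbar)(yi-ybar)) / sum((xi-xbar)^2)
n = 3, xbar = 23/3 ≈ 7.666667, ybar = 32/3 ≈ 10.666667
Sxy = sum((xi-xbar)(yi-ybar)) = -142/3 ≈ -47.333333
Sxx = sum((xi-xbar)^2) = 152/3 ≈ 50.666667
b = Sxy / Sxx = -71/76 ≈ -0.934211

-0.9342


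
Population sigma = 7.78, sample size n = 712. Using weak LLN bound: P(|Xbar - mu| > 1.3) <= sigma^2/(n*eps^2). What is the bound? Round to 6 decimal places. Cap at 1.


bound = min(1, sigma^2/(n*eps^2))
sigma^2 = 7.78^2 = 60.5284
n*eps^2 = 712 * 1.3^2 = 712 * 1.69 = 1203.28
sigma^2/(n*eps^2) = 60.5284 / 1203.28 ≈ 0.05030284

0.050303


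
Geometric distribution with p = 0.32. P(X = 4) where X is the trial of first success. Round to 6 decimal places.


P = (1-p)^(k-1) * p
(1-p)^(k-1) = 0.68^3 = 0.314432
P = 0.314432 * 0.32 ≈ 0.1006182

0.100618


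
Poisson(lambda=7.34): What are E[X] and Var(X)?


E[X] = Var(X) = lambda = 7.34

7.34, 7.34


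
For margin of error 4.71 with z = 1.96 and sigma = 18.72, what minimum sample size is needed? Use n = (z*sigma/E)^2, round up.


z*sigma/E = 1.96 * 18.72 / 4.71 = 30576/3925 ≈ 7.790064
(z*sigma/E)^2 ≈ 60.685092
round up: n = 61

61


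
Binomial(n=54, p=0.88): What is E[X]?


E[X] = n*p = 54 * 0.88 = 47.52

47.52


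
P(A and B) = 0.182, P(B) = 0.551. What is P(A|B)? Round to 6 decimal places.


P(A|B) = P(A and B) / P(B) = 0.182 / 0.551 = 182/551 ≈ 0.33030853

0.330309


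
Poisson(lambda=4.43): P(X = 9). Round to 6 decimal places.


P = e^(-lam) * lam^k / k!
e^(-4.43) ≈ 0.01191449
lam^k = 4.43^9 ≈ 657103.130187
k! = 9! = 362880
P = 0.01191449 * 657103.130187 / 362880 ≈ 0.021575

0.021575


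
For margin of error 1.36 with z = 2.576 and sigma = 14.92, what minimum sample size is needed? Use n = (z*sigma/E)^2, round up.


z*sigma/E = 2.576 * 14.92 / 1.36 = 60053/2125 ≈ 28.260235
(z*sigma/E)^2 ≈ 798.640899
round up: n = 799

799


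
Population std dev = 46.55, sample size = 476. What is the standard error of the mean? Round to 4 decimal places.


SE = sigma / sqrt(n)
sqrt(476) ≈ 21.817424
SE = 46.55 / 21.817424 ≈ 2.133616

2.1336


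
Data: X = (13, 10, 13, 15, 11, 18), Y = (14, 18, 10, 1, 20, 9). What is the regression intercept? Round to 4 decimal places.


a = ybar - b*xbar, where b = sum((xi-xbar)(yi-ybar)) / sum((xi-xbar)^2)
n = 6, xbar = 80/6 = 40/3 ≈ 13.333333, ybar = 72/6 = 12
Sxy = sum((xi-xbar)(yi-ybar)) = -71
Sxx = sum((xi-xbar)^2) = 124/3 ≈ 41.333333
b = Sxy / Sxx = -213/124 ≈ -1.717742
a = 12 - (-1.717742) * 13.333333 = 1082/31 ≈ 34.903226

34.9032


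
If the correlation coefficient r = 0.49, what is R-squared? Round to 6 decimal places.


R^2 = r^2 = (0.49)^2 = 0.2401

0.240100


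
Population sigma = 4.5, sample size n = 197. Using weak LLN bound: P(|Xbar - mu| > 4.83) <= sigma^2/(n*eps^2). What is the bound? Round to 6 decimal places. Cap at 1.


bound = min(1, sigma^2/(n*eps^2))
sigma^2 = 4.5^2 = 20.25
n*eps^2 = 197 * 4.83^2 = 197 * 23.3289 = 4595.7933
sigma^2/(n*eps^2) = 20.25 / 4595.7933 ≈ 0.00440620

0.004406


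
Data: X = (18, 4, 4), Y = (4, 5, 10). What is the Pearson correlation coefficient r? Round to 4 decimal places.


r = sum((xi-xbar)(yi-ybar)) / sqrt(sum((xi-xbar)^2) * sum((yi-ybar)^2))
n = 3, xbar = 26/3 ≈ 8.666667, ybar = 19/3 ≈ 6.333333
Sxy = sum((xi-xbar)(yi-ybar)) = -98/3 ≈ -32.666667
Sxx = sum((xi-xbar)^2) = 392/3 ≈ 130.666667
Syy = sum((yi-ybar)^2) = 62/3 ≈ 20.666667
sqrt(Sxx*Syy) ≈ 51.965801
r = Sxy / sqrt(Sxx*Syy) = -32.666667 / 51.965801 ≈ -0.628619

-0.6286


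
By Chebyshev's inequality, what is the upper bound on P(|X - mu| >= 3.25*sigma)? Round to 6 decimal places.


P <= 1/k^2
k^2 = 3.25^2 = 10.5625
1/k^2 = 1 / 10.5625 = 16/169 ≈ 0.09467456

0.094675


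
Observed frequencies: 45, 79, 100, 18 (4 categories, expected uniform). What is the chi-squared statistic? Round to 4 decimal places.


chi2 = sum((O-E)^2/E), E = total/4
total = 242, E = 242/4 = 60.5
(45 - 60.5)^2 / 60.5 = 240.25 / 60.5 = 961/242 ≈ 3.971074
(79 - 60.5)^2 / 60.5 = 342.25 / 60.5 = 1369/242 ≈ 5.657025
(100 - 60.5)^2 / 60.5 = 1560.25 / 60.5 = 6241/242 ≈ 25.789256
(18 - 60.5)^2 / 60.5 = 1806.25 / 60.5 = 7225/242 ≈ 29.855372
chi2 = 718/11 ≈ 65.272727

65.2727


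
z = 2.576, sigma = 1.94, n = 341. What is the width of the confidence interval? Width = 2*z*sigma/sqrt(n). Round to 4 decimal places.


width = 2*z*sigma/sqrt(n)
2*z*sigma = 2 * 2.576 * 1.94 = 9.99488
sqrt(341) ≈ 18.466185
width = 9.99488 / 18.466185 ≈ 0.541253

0.5413


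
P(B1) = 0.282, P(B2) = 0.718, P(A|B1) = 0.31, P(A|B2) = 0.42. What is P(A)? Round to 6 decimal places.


P(A) = P(A|B1)*P(B1) + P(A|B2)*P(B2)
P(A|B1)*P(B1) = 0.31 * 0.282 = 0.08742
P(A|B2)*P(B2) = 0.42 * 0.718 = 0.30156
P(A) = 0.08742 + 0.30156 = 0.38898

0.388980


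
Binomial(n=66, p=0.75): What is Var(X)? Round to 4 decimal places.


Var = n*p*(1-p) = 66 * 0.75 * 0.25 = 12.375

12.3750


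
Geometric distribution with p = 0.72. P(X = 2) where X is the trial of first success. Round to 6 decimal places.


P = (1-p)^(k-1) * p
(1-p)^(k-1) = 0.28^1 = 0.28
P = 0.28 * 0.72 = 0.2016

0.201600


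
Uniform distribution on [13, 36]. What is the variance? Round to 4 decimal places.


Var = (b-a)^2 / 12
(b-a)^2 = (36 - 13)^2 = 529
Var = 529/12 ≈ 44.083333

44.0833


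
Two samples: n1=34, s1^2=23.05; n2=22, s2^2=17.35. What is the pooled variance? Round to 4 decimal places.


sp^2 = ((n1-1)*s1^2 + (n2-1)*s2^2)/(n1+n2-2)
(n1-1)*s1^2 = 33 * 23.05 = 760.65
(n2-1)*s2^2 = 21 * 17.35 = 364.35
numerator = 760.65 + 364.35 = 1125
n1+n2-2 = 54
sp^2 = 1125 / 54 = 125/6 ≈ 20.833333

20.8333


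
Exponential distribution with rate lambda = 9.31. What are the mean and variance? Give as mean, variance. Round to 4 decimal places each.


mean = 1/lam, var = 1/lam^2
mean = 1 / 9.31 = 100/931 ≈ 0.107411
lam^2 = 9.31^2 = 86.6761
var = 1 / 86.6761 ≈ 0.011537

0.1074, 0.0115


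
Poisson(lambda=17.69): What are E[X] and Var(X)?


E[X] = Var(X) = lambda = 17.69

17.69, 17.69


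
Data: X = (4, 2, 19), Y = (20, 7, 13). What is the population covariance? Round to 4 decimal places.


Cov = (1/n)*sum((xi-xbar)(yi-ybar))
n = 3, xbar = 25/3 ≈ 8.333333, ybar = 40/3 ≈ 13.333333
sum((xi-xbar)(yi-ybar)) = 23/3 ≈ 7.666667
Cov = 7.666667 / 3 = 23/9 ≈ 2.555556

2.5556


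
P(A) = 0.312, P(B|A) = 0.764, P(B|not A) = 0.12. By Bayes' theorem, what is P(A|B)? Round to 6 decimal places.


P(A|B) = P(B|A)*P(A) / P(B), P(B) = P(B|A)*P(A) + P(B|not A)*P(not A)
P(B|A)*P(A) = 0.764 * 0.312 = 0.238368
P(B|not A)*P(not A) = 0.12 * 0.688 = 0.08256
P(B) = 0.238368 + 0.08256 = 0.320928
P(A|B) = 0.238368 / 0.320928 = 2483/3343 ≈ 0.74274604

0.742746


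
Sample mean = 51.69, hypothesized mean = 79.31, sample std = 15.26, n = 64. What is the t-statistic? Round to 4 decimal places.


t = (xbar - mu0) / (s/sqrt(n))
xbar - mu0 = 51.69 - 79.31 = -27.62
sqrt(64) = 8
s/sqrt(n) = 15.26 / 8 = 1.9075
t = -27.62 / 1.9075 = -11048/763 ≈ -14.479685

-14.4797


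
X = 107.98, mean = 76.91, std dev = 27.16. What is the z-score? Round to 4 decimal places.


z = (X - mu) / sigma
X - mu = 107.98 - 76.91 = 31.07
z = 31.07 / 27.16 = 3107/2716 ≈ 1.143962

1.1440


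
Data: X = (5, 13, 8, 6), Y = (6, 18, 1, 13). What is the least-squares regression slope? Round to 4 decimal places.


b = sum((xi-xbar)(yi-ybar)) / sum((xi-xbar)^2)
n = 4, xbar = 32/4 = 8, ybar = 38/4 = 9.5
Sxy = sum((xi-xbar)(yi-ybar)) = 46
Sxx = sum((xi-xbar)^2) = 38
b = Sxy / Sxx = 23/19 ≈ 1.210526

1.2105


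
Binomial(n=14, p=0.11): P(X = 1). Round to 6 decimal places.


P = C(n,k) * p^k * (1-p)^(n-k)
C(14,1) = 14
p^k = 0.11^1 = 0.11
(1-p)^(n-k) = 0.89^13 ≈ 0.2198215
P = 14 * 0.11 * 0.2198215 ≈ 0.338525

0.338525


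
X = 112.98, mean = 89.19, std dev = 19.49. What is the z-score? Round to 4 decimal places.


z = (X - mu) / sigma
X - mu = 112.98 - 89.19 = 23.79
z = 23.79 / 19.49 = 2379/1949 ≈ 1.220626

1.2206


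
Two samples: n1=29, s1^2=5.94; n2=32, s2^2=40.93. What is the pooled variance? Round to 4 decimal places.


sp^2 = ((n1-1)*s1^2 + (n2-1)*s2^2)/(n1+n2-2)
(n1-1)*s1^2 = 28 * 5.94 = 166.32
(n2-1)*s2^2 = 31 * 40.93 = 1268.83
numerator = 166.32 + 1268.83 = 1435.15
n1+n2-2 = 59
sp^2 = 1435.15 / 59 = 28703/1180 ≈ 24.324576

24.3246


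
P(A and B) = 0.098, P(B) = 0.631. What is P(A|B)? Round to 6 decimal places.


P(A|B) = P(A and B) / P(B) = 0.098 / 0.631 = 98/631 ≈ 0.15530903

0.155309


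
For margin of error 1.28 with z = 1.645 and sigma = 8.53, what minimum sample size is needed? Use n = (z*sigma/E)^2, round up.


z*sigma/E = 1.645 * 8.53 / 1.28 ≈ 10.962383
(z*sigma/E)^2 ≈ 120.173837
round up: n = 121

121


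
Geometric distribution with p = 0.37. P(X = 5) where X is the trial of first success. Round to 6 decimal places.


P = (1-p)^(k-1) * p
(1-p)^(k-1) = 0.63^4 ≈ 0.1575296
P = 0.1575296 * 0.37 ≈ 0.05828596

0.058286


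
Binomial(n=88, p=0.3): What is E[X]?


E[X] = n*p = 88 * 0.3 = 26.4

26.4


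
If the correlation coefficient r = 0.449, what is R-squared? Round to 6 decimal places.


R^2 = r^2 = (0.449)^2 = 0.201601

0.201601


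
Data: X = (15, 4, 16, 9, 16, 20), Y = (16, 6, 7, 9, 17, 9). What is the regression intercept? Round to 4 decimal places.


a = ybar - b*xbar, where b = sum((xi-xbar)(yi-ybar)) / sum((xi-xbar)^2)
n = 6, xbar = 80/6 = 40/3 ≈ 13.333333, ybar = 64/6 = 32/3 ≈ 10.666667
Sxy = sum((xi-xbar)(yi-ybar)) = 167/3 ≈ 55.666667
Sxx = sum((xi-xbar)^2) = 502/3 ≈ 167.333333
b = Sxy / Sxx = 167/502 ≈ 0.332669
a = 10.666667 - 0.332669 * 13.333333 = 1564/251 ≈ 6.231076

6.2311


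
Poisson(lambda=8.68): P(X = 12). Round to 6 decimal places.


P = e^(-lam) * lam^k / k!
e^(-8.68) ≈ 0.0001699511
lam^k = 8.68^12 ≈ 182909685126.716452
k! = 12! = 479001600
P = 0.0001699511 * 182909685126.716452 / 479001600 ≈ 0.064897

0.064897


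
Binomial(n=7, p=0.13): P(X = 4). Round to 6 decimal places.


P = C(n,k) * p^k * (1-p)^(n-k)
C(7,4) = 35
p^k = 0.13^4 = 0.00028561
(1-p)^(n-k) = 0.87^3 = 0.658503
P = 35 * 0.00028561 * 0.658503 ≈ 0.006583

0.006583


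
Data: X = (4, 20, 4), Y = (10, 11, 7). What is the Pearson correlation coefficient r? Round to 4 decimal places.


r = sum((xi-xbar)(yi-ybar)) / sqrt(sum((xi-xbar)^2) * sum((yi-ybar)^2))
n = 3, xbar = 28/3 ≈ 9.333333, ybar = 28/3 ≈ 9.333333
Sxy = sum((xi-xbar)(yi-ybar)) = 80/3 ≈ 26.666667
Sxx = sum((xi-xbar)^2) = 512/3 ≈ 170.666667
Syy = sum((yi-ybar)^2) = 26/3 ≈ 8.666667
sqrt(Sxx*Syy) ≈ 38.459214
r = Sxy / sqrt(Sxx*Syy) = 26.666667 / 38.459214 ≈ 0.693375

0.6934


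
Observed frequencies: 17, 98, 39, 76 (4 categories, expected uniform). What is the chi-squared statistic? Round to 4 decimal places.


chi2 = sum((O-E)^2/E), E = total/4
total = 230, E = 230/4 = 57.5
(17 - 57.5)^2 / 57.5 = 1640.25 / 57.5 = 6561/230 ≈ 28.526087
(98 - 57.5)^2 / 57.5 = 1640.25 / 57.5 = 6561/230 ≈ 28.526087
(39 - 57.5)^2 / 57.5 = 342.25 / 57.5 = 1369/230 ≈ 5.952174
(76 - 57.5)^2 / 57.5 = 342.25 / 57.5 = 1369/230 ≈ 5.952174
chi2 = 1586/23 ≈ 68.956522

68.9565


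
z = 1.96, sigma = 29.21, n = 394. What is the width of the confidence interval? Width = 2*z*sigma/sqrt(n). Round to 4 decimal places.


width = 2*z*sigma/sqrt(n)
2*z*sigma = 2 * 1.96 * 29.21 = 114.5032
sqrt(394) ≈ 19.849433
width = 114.5032 / 19.849433 ≈ 5.768588

5.7686


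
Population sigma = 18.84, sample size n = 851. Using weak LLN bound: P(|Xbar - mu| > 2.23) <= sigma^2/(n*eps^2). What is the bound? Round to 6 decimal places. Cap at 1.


bound = min(1, sigma^2/(n*eps^2))
sigma^2 = 18.84^2 = 354.9456
n*eps^2 = 851 * 2.23^2 = 851 * 4.9729 = 4231.9379
sigma^2/(n*eps^2) = 354.9456 / 4231.9379 ≈ 0.08387306

0.083873


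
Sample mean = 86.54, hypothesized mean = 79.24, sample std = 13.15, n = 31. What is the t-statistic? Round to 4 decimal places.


t = (xbar - mu0) / (s/sqrt(n))
xbar - mu0 = 86.54 - 79.24 = 7.3
sqrt(31) ≈ 5.56776436
s/sqrt(n) = 13.15 / 5.56776436 ≈ 2.36180972
t = 7.3 / 2.36180972 ≈ 3.090850

3.0909


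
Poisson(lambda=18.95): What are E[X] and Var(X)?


E[X] = Var(X) = lambda = 18.95

18.95, 18.95


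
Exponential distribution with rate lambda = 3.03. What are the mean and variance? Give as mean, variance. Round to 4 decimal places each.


mean = 1/lam, var = 1/lam^2
mean = 1 / 3.03 = 100/303 ≈ 0.330033
lam^2 = 3.03^2 = 9.1809
var = 1 / 9.1809 ≈ 0.108922

0.3300, 0.1089


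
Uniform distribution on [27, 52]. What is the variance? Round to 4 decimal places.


Var = (b-a)^2 / 12
(b-a)^2 = (52 - 27)^2 = 625
Var = 625/12 ≈ 52.083333

52.0833


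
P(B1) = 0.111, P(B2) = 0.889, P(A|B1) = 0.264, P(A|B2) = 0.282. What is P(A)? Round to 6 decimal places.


P(A) = P(A|B1)*P(B1) + P(A|B2)*P(B2)
P(A|B1)*P(B1) = 0.264 * 0.111 = 0.029304
P(A|B2)*P(B2) = 0.282 * 0.889 = 0.250698
P(A) = 0.029304 + 0.250698 = 0.280002

0.280002


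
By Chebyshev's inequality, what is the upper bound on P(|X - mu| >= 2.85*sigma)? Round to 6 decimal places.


P <= 1/k^2
k^2 = 2.85^2 = 8.1225
1/k^2 = 1 / 8.1225 = 400/3249 ≈ 0.12311480

0.123115


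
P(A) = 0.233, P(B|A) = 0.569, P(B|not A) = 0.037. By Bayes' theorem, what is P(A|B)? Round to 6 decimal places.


P(A|B) = P(B|A)*P(A) / P(B), P(B) = P(B|A)*P(A) + P(B|not A)*P(not A)
P(B|A)*P(A) = 0.569 * 0.233 = 0.132577
P(B|not A)*P(not A) = 0.037 * 0.767 = 0.028379
P(B) = 0.132577 + 0.028379 = 0.160956
P(A|B) = 0.132577 / 0.160956 ≈ 0.82368473

0.823685


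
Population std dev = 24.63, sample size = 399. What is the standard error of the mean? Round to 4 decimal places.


SE = sigma / sqrt(n)
sqrt(399) ≈ 19.974984
SE = 24.63 / 19.974984 ≈ 1.233042

1.2330


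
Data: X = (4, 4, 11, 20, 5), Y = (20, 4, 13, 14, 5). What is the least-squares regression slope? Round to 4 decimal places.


b = sum((xi-xbar)(yi-ybar)) / sum((xi-xbar)^2)
n = 5, xbar = 44/5 = 8.8, ybar = 56/5 = 11.2
Sxy = sum((xi-xbar)(yi-ybar)) = 51.2
Sxx = sum((xi-xbar)^2) = 190.8
b = Sxy / Sxx = 128/477 ≈ 0.268344

0.2683


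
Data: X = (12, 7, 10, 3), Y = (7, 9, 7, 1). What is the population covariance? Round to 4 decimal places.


Cov = (1/n)*sum((xi-xbar)(yi-ybar))
n = 4, xbar = 32/4 = 8, ybar = 24/4 = 6
sum((xi-xbar)(yi-ybar)) = 28
Cov = 28 / 4 = 7

7.0000


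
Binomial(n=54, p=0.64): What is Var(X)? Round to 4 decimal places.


Var = n*p*(1-p) = 54 * 0.64 * 0.36 = 12.4416

12.4416


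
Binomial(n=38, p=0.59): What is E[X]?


E[X] = n*p = 38 * 0.59 = 22.42

22.42


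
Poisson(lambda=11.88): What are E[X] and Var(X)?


E[X] = Var(X) = lambda = 11.88

11.88, 11.88


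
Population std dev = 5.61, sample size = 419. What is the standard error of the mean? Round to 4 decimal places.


SE = sigma / sqrt(n)
sqrt(419) ≈ 20.469489
SE = 5.61 / 20.469489 ≈ 0.274066

0.2741


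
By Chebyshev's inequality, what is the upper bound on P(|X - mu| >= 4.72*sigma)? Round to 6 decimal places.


P <= 1/k^2
k^2 = 4.72^2 = 22.2784
1/k^2 = 1 / 22.2784 ≈ 0.04488653

0.044887


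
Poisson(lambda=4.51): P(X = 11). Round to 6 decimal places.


P = e^(-lam) * lam^k / k!
e^(-4.51) ≈ 0.01099846
lam^k = 4.51^11 ≈ 15701529.542470
k! = 11! = 39916800
P = 0.01099846 * 15701529.542470 / 39916800 ≈ 0.004326

0.004326


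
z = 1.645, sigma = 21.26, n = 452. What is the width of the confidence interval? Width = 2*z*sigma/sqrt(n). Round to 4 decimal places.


width = 2*z*sigma/sqrt(n)
2*z*sigma = 2 * 1.645 * 21.26 = 69.9454
sqrt(452) ≈ 21.260292
width = 69.9454 / 21.260292 ≈ 3.289955

3.2900


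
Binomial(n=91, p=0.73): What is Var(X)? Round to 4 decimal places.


Var = n*p*(1-p) = 91 * 0.73 * 0.27 = 17.9361

17.9361


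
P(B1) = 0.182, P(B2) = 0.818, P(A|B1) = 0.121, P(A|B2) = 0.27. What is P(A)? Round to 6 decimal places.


P(A) = P(A|B1)*P(B1) + P(A|B2)*P(B2)
P(A|B1)*P(B1) = 0.121 * 0.182 = 0.022022
P(A|B2)*P(B2) = 0.27 * 0.818 = 0.22086
P(A) = 0.022022 + 0.22086 = 0.242882

0.242882


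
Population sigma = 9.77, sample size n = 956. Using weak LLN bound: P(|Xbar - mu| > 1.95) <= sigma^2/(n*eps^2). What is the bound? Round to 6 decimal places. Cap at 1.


bound = min(1, sigma^2/(n*eps^2))
sigma^2 = 9.77^2 = 95.4529
n*eps^2 = 956 * 1.95^2 = 956 * 3.8025 = 3635.19
sigma^2/(n*eps^2) = 95.4529 / 3635.19 ≈ 0.02625802

0.026258


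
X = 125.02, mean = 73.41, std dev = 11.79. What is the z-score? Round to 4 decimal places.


z = (X - mu) / sigma
X - mu = 125.02 - 73.41 = 51.61
z = 51.61 / 11.79 = 5161/1179 ≈ 4.377439

4.3774


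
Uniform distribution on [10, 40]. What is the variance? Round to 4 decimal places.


Var = (b-a)^2 / 12
(b-a)^2 = (40 - 10)^2 = 900
Var = 900/12 = 75

75.0000


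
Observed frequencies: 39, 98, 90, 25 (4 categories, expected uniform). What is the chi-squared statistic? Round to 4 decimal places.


chi2 = sum((O-E)^2/E), E = total/4
total = 252, E = 252/4 = 63
(39 - 63)^2 / 63 = 576 / 63 = 64/7 ≈ 9.142857
(98 - 63)^2 / 63 = 1225 / 63 = 175/9 ≈ 19.444444
(90 - 63)^2 / 63 = 729 / 63 = 81/7 ≈ 11.571429
(25 - 63)^2 / 63 = 1444 / 63 = 1444/63 ≈ 22.920635
chi2 = 3974/63 ≈ 63.079365

63.0794


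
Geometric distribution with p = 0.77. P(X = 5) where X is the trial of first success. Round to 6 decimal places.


P = (1-p)^(k-1) * p
(1-p)^(k-1) = 0.23^4 = 0.00279841
P = 0.00279841 * 0.77 ≈ 0.002154776

0.002155


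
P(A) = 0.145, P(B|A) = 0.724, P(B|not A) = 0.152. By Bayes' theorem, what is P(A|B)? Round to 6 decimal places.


P(A|B) = P(B|A)*P(A) / P(B), P(B) = P(B|A)*P(A) + P(B|not A)*P(not A)
P(B|A)*P(A) = 0.724 * 0.145 = 0.10498
P(B|not A)*P(not A) = 0.152 * 0.855 = 0.12996
P(B) = 0.10498 + 0.12996 = 0.23494
P(A|B) = 0.10498 / 0.23494 ≈ 0.44683749

0.446837


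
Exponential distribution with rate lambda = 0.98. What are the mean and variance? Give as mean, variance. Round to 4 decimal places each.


mean = 1/lam, var = 1/lam^2
mean = 1 / 0.98 = 50/49 ≈ 1.020408
lam^2 = 0.98^2 = 0.9604
var = 1 / 0.9604 = 2500/2401 ≈ 1.041233

1.0204, 1.0412


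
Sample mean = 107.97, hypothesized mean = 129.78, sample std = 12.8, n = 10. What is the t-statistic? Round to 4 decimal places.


t = (xbar - mu0) / (s/sqrt(n))
xbar - mu0 = 107.97 - 129.78 = -21.81
sqrt(10) ≈ 3.16227766
s/sqrt(n) = 12.8 / 3.16227766 ≈ 4.04771541
t = -21.81 / 4.04771541 ≈ -5.388225

-5.3882


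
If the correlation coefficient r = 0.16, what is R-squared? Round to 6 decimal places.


R^2 = r^2 = (0.16)^2 = 0.0256

0.025600


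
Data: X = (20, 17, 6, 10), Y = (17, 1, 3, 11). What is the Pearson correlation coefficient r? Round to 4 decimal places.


r = sum((xi-xbar)(yi-ybar)) / sqrt(sum((xi-xbar)^2) * sum((yi-ybar)^2))
n = 4, xbar = 53/4 = 13.25, ybar = 32/4 = 8
Sxy = sum((xi-xbar)(yi-ybar)) = 61
Sxx = sum((xi-xbar)^2) = 122.75
Syy = sum((yi-ybar)^2) = 164
sqrt(Sxx*Syy) ≈ 141.883755
r = Sxy / sqrt(Sxx*Syy) = 61 / 141.883755 ≈ 0.429929

0.4299


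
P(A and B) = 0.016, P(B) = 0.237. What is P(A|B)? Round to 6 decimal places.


P(A|B) = P(A and B) / P(B) = 0.016 / 0.237 = 16/237 ≈ 0.06751055

0.067511


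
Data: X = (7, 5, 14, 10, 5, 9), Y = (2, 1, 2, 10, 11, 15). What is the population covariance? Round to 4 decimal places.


Cov = (1/n)*sum((xi-xbar)(yi-ybar))
n = 6, xbar = 50/6 = 25/3 ≈ 8.333333, ybar = 41/6 ≈ 6.833333
sum((xi-xbar)(yi-ybar)) = -14/3 ≈ -4.666667
Cov = -4.666667 / 6 = -7/9 ≈ -0.777778

-0.7778


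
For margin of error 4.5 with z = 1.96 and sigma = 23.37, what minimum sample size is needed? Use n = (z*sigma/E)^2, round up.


z*sigma/E = 1.96 * 23.37 / 4.5 = 38171/3750 ≈ 10.178933
(z*sigma/E)^2 ≈ 103.610684
round up: n = 104

104


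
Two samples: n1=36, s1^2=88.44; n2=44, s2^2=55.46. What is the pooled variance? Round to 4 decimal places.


sp^2 = ((n1-1)*s1^2 + (n2-1)*s2^2)/(n1+n2-2)
(n1-1)*s1^2 = 35 * 88.44 = 3095.4
(n2-1)*s2^2 = 43 * 55.46 = 2384.78
numerator = 3095.4 + 2384.78 = 5480.18
n1+n2-2 = 78
sp^2 = 5480.18 / 78 = 274009/3900 ≈ 70.258718

70.2587


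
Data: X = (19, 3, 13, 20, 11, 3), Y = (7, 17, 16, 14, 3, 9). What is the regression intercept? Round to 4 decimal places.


a = ybar - b*xbar, where b = sum((xi-xbar)(yi-ybar)) / sum((xi-xbar)^2)
n = 6, xbar = 69/6 = 11.5, ybar = 66/6 = 11
Sxy = sum((xi-xbar)(yi-ybar)) = -27
Sxx = sum((xi-xbar)^2) = 275.5
b = Sxy / Sxx = -54/551 ≈ -0.098004
a = 11 - (-0.098004) * 11.5 = 6682/551 ≈ 12.127042

12.1270


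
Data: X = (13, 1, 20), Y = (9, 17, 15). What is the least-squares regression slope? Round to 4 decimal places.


b = sum((xi-xbar)(yi-ybar)) / sum((xi-xbar)^2)
n = 3, xbar = 34/3 ≈ 11.333333, ybar = 41/3 ≈ 13.666667
Sxy = sum((xi-xbar)(yi-ybar)) = -92/3 ≈ -30.666667
Sxx = sum((xi-xbar)^2) = 554/3 ≈ 184.666667
b = Sxy / Sxx = -46/277 ≈ -0.166065

-0.1661


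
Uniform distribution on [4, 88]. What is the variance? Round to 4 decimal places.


Var = (b-a)^2 / 12
(b-a)^2 = (88 - 4)^2 = 7056
Var = 7056/12 = 588

588.0000


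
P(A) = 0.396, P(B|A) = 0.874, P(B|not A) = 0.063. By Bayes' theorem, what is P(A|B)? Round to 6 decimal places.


P(A|B) = P(B|A)*P(A) / P(B), P(B) = P(B|A)*P(A) + P(B|not A)*P(not A)
P(B|A)*P(A) = 0.874 * 0.396 = 0.346104
P(B|not A)*P(not A) = 0.063 * 0.604 = 0.038052
P(B) = 0.346104 + 0.038052 = 0.384156
P(A|B) = 0.346104 / 0.384156 ≈ 0.90094649

0.900946


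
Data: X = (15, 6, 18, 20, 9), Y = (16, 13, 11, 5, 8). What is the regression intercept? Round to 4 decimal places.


a = ybar - b*xbar, where b = sum((xi-xbar)(yi-ybar)) / sum((xi-xbar)^2)
n = 5, xbar = 68/5 = 13.6, ybar = 53/5 = 10.6
Sxy = sum((xi-xbar)(yi-ybar)) = -32.8
Sxx = sum((xi-xbar)^2) = 141.2
b = Sxy / Sxx = -82/353 ≈ -0.232295
a = 10.6 - (-0.232295) * 13.6 = 4857/353 ≈ 13.759207

13.7592


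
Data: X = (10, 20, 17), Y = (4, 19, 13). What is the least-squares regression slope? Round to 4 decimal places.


b = sum((xi-xbar)(yi-ybar)) / sum((xi-xbar)^2)
n = 3, xbar = 47/3 ≈ 15.666667, ybar = 36/3 = 12
Sxy = sum((xi-xbar)(yi-ybar)) = 77
Sxx = sum((xi-xbar)^2) = 158/3 ≈ 52.666667
b = Sxy / Sxx = 231/158 ≈ 1.462025

1.4620


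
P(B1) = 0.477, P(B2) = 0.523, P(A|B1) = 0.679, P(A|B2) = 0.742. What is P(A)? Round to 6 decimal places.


P(A) = P(A|B1)*P(B1) + P(A|B2)*P(B2)
P(A|B1)*P(B1) = 0.679 * 0.477 = 0.323883
P(A|B2)*P(B2) = 0.742 * 0.523 = 0.388066
P(A) = 0.323883 + 0.388066 = 0.711949

0.711949


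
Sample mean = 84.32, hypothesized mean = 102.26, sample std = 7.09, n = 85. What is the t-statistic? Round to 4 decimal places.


t = (xbar - mu0) / (s/sqrt(n))
xbar - mu0 = 84.32 - 102.26 = -17.94
sqrt(85) ≈ 9.21954446
s/sqrt(n) = 7.09 / 9.21954446 ≈ 0.76901847
t = -17.94 / 0.76901847 ≈ -23.328438

-23.3284


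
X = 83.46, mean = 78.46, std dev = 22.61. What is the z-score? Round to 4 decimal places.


z = (X - mu) / sigma
X - mu = 83.46 - 78.46 = 5
z = 5 / 22.61 = 500/2261 ≈ 0.221141

0.2211


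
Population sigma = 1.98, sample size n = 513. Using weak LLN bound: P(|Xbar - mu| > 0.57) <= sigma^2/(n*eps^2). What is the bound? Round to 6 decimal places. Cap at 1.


bound = min(1, sigma^2/(n*eps^2))
sigma^2 = 1.98^2 = 3.9204
n*eps^2 = 513 * 0.57^2 = 513 * 0.3249 = 166.6737
sigma^2/(n*eps^2) = 3.9204 / 166.6737 ≈ 0.02352141

0.023521


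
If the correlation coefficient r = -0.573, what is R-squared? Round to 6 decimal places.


R^2 = r^2 = (-0.573)^2 = 0.328329

0.328329


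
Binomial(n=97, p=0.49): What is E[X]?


E[X] = n*p = 97 * 0.49 = 47.53

47.53


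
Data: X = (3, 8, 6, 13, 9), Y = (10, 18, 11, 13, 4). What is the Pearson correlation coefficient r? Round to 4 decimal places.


r = sum((xi-xbar)(yi-ybar)) / sqrt(sum((xi-xbar)^2) * sum((yi-ybar)^2))
n = 5, xbar = 39/5 = 7.8, ybar = 56/5 = 11.2
Sxy = sum((xi-xbar)(yi-ybar)) = 8.2
Sxx = sum((xi-xbar)^2) = 54.8
Syy = sum((yi-ybar)^2) = 102.8
sqrt(Sxx*Syy) ≈ 75.056246
r = Sxy / sqrt(Sxx*Syy) = 8.2 / 75.056246 ≈ 0.109251

0.1093


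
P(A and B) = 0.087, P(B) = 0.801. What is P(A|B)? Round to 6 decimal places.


P(A|B) = P(A and B) / P(B) = 0.087 / 0.801 = 29/267 ≈ 0.10861423

0.108614


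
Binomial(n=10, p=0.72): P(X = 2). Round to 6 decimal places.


P = C(n,k) * p^k * (1-p)^(n-k)
C(10,2) = 45
p^k = 0.72^2 = 0.5184
(1-p)^(n-k) = 0.28^8 ≈ 0.00003778020
P = 45 * 0.5184 * 0.00003778020 ≈ 0.000881

0.000881


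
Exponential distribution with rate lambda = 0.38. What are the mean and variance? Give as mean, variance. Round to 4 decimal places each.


mean = 1/lam, var = 1/lam^2
mean = 1 / 0.38 = 50/19 ≈ 2.631579
lam^2 = 0.38^2 = 0.1444
var = 1 / 0.1444 = 2500/361 ≈ 6.925208

2.6316, 6.9252


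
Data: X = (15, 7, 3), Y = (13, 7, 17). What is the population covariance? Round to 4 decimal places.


Cov = (1/n)*sum((xi-xbar)(yi-ybar))
n = 3, xbar = 25/3 ≈ 8.333333, ybar = 37/3 ≈ 12.333333
sum((xi-xbar)(yi-ybar)) = -40/3 ≈ -13.333333
Cov = -13.333333 / 3 = -40/9 ≈ -4.444444

-4.4444


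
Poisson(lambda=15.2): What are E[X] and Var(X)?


E[X] = Var(X) = lambda = 15.2

15.2, 15.2


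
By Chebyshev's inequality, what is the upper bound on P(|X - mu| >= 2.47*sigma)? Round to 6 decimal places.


P <= 1/k^2
k^2 = 2.47^2 = 6.1009
1/k^2 = 1 / 6.1009 ≈ 0.16391024

0.163910


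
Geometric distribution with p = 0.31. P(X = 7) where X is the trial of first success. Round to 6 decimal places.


P = (1-p)^(k-1) * p
(1-p)^(k-1) = 0.69^6 ≈ 0.1079182
P = 0.1079182 * 0.31 ≈ 0.03345463

0.033455


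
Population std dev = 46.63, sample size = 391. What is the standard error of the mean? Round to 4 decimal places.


SE = sigma / sqrt(n)
sqrt(391) ≈ 19.773720
SE = 46.63 / 19.773720 ≈ 2.358180

2.3582


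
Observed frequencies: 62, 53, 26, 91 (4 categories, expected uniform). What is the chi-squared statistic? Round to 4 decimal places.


chi2 = sum((O-E)^2/E), E = total/4
total = 232, E = 232/4 = 58
(62 - 58)^2 / 58 = 16 / 58 = 8/29 ≈ 0.275862
(53 - 58)^2 / 58 = 25 / 58 = 25/58 ≈ 0.431034
(26 - 58)^2 / 58 = 1024 / 58 = 512/29 ≈ 17.655172
(91 - 58)^2 / 58 = 1089 / 58 = 1089/58 ≈ 18.775862
chi2 = 1077/29 ≈ 37.137931

37.1379


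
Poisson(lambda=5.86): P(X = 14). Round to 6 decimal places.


P = e^(-lam) * lam^k / k!
e^(-5.86) ≈ 0.002851244
lam^k = 5.86^14 ≈ 56307549106.078773
k! = 14! = 87178291200
P = 0.002851244 * 56307549106.078773 / 87178291200 ≈ 0.001842

0.001842


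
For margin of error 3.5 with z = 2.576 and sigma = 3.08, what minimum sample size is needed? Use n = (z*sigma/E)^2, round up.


z*sigma/E = 2.576 * 3.08 / 3.5 = 2.26688
(z*sigma/E)^2 ≈ 5.138745
round up: n = 6

6


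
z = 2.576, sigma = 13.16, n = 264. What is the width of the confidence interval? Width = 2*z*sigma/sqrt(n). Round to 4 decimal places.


width = 2*z*sigma/sqrt(n)
2*z*sigma = 2 * 2.576 * 13.16 = 67.80032
sqrt(264) ≈ 16.248077
width = 67.80032 / 16.248077 ≈ 4.172821

4.1728


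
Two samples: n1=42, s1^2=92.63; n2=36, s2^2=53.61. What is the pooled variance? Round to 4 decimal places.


sp^2 = ((n1-1)*s1^2 + (n2-1)*s2^2)/(n1+n2-2)
(n1-1)*s1^2 = 41 * 92.63 = 3797.83
(n2-1)*s2^2 = 35 * 53.61 = 1876.35
numerator = 3797.83 + 1876.35 = 5674.18
n1+n2-2 = 76
sp^2 = 5674.18 / 76 = 283709/3800 ≈ 74.660263

74.6603


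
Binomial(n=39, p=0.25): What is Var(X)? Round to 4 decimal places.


Var = n*p*(1-p) = 39 * 0.25 * 0.75 = 7.3125

7.3125


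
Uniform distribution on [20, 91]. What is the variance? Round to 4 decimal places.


Var = (b-a)^2 / 12
(b-a)^2 = (91 - 20)^2 = 5041
Var = 5041/12 ≈ 420.083333

420.0833


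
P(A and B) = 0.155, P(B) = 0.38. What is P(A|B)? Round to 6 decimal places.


P(A|B) = P(A and B) / P(B) = 0.155 / 0.38 = 31/76 ≈ 0.40789474

0.407895


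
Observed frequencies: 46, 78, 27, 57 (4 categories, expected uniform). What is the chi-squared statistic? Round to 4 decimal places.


chi2 = sum((O-E)^2/E), E = total/4
total = 208, E = 208/4 = 52
(46 - 52)^2 / 52 = 36 / 52 = 9/13 ≈ 0.692308
(78 - 52)^2 / 52 = 676 / 52 = 13
(27 - 52)^2 / 52 = 625 / 52 = 625/52 ≈ 12.019231
(57 - 52)^2 / 52 = 25 / 52 = 25/52 ≈ 0.480769
chi2 = 681/26 ≈ 26.192308

26.1923


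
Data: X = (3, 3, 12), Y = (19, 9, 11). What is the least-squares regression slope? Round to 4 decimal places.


b = sum((xi-xbar)(yi-ybar)) / sum((xi-xbar)^2)
n = 3, xbar = 18/3 = 6, ybar = 39/3 = 13
Sxy = sum((xi-xbar)(yi-ybar)) = -18
Sxx = sum((xi-xbar)^2) = 54
b = Sxy / Sxx = -1/3 ≈ -0.333333

-0.3333


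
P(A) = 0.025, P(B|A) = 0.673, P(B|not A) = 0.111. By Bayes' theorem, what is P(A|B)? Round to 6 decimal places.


P(A|B) = P(B|A)*P(A) / P(B), P(B) = P(B|A)*P(A) + P(B|not A)*P(not A)
P(B|A)*P(A) = 0.673 * 0.025 = 0.016825
P(B|not A)*P(not A) = 0.111 * 0.975 = 0.108225
P(B) = 0.016825 + 0.108225 = 0.12505
P(A|B) = 0.016825 / 0.12505 = 673/5002 ≈ 0.13454618

0.134546
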